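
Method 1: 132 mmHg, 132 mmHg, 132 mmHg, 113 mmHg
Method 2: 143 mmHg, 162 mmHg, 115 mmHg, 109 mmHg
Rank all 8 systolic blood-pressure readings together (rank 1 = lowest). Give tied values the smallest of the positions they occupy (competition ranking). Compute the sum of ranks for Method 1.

Sorted (ascending): 109, 113, 115, 132, 132, 132, 143, 162
The 3 values of 132 occupy positions 4–6 → each gets rank 4.
Method 1 values → pooled ranks: 132→4, 132→4, 132→4, 113→2
Rank sum = 4 + 4 + 4 + 2 = 14

14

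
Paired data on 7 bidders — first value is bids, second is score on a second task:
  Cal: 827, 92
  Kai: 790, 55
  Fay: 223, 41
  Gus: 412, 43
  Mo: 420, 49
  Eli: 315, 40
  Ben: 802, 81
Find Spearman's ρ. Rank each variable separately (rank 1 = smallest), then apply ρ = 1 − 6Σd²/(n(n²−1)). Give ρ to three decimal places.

0.964

Ranks of variable 1: 7, 5, 1, 3, 4, 2, 6
Ranks of variable 2: 7, 5, 2, 3, 4, 1, 6
d = r₁ − r₂: 0, 0, -1, 0, 0, 1, 0
d²: 0, 0, 1, 0, 0, 1, 0; Σd² = 2
ρ = 1 − 6·2/(7·48) = 1 − 12/336 = 0.964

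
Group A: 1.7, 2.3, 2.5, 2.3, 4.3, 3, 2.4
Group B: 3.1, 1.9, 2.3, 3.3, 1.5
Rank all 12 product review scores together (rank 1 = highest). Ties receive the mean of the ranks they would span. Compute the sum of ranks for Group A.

43

Sorted (descending): 4.3, 3.3, 3.1, 3, 2.5, 2.4, 2.3, 2.3, 2.3, 1.9, 1.7, 1.5
The 3 values of 2.3 occupy positions 7–9 → average rank 8.
Group A values → pooled ranks: 1.7→11, 2.3→8, 2.5→5, 2.3→8, 4.3→1, 3→4, 2.4→6
Rank sum = 11 + 8 + 5 + 8 + 1 + 4 + 6 = 43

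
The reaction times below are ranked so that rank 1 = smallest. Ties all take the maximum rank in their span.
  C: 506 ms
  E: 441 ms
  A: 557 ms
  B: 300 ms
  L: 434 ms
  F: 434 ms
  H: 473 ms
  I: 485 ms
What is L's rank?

3

Sorted (ascending): 300, 434, 434, 441, 473, 485, 506, 557
The 2 values of 434 occupy positions 2–3 → each gets rank 3.
L has value 434 ms → rank 3.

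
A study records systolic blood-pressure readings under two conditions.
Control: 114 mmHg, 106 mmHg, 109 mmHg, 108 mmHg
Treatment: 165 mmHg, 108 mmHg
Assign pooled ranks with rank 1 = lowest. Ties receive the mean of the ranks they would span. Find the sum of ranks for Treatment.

8.5

Sorted (ascending): 106, 108, 108, 109, 114, 165
The 2 values of 108 occupy positions 2–3 → average rank (2+3)/2 = 2.5.
Treatment values → pooled ranks: 165→6, 108→2.5
Rank sum = 6 + 2.5 = 8.5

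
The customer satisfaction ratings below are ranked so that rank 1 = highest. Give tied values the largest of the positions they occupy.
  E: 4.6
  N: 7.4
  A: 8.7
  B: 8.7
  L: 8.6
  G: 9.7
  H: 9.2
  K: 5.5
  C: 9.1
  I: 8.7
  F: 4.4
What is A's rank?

6

Sorted (descending): 9.7, 9.2, 9.1, 8.7, 8.7, 8.7, 8.6, 7.4, 5.5, 4.6, 4.4
The 3 values of 8.7 occupy positions 4–6 → each gets rank 6.
A has value 8.7 → rank 6.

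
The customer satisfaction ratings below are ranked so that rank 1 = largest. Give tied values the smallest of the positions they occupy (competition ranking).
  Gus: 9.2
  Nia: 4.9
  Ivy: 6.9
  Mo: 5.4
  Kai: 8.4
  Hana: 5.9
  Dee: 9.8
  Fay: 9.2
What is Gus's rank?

2

Sorted (descending): 9.8, 9.2, 9.2, 8.4, 6.9, 5.9, 5.4, 4.9
The 2 values of 9.2 occupy positions 2–3 → each gets rank 2.
Gus has value 9.2 → rank 2.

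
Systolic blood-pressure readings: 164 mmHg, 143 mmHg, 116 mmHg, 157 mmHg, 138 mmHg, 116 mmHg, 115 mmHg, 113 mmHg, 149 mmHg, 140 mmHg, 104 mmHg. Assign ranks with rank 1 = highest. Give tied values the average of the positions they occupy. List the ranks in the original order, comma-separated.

1, 4, 7.5, 2, 6, 7.5, 9, 10, 3, 5, 11

Sorted (descending): 164, 157, 149, 143, 140, 138, 116, 116, 115, 113, 104
The 2 values of 116 occupy positions 7–8 → average rank (7+8)/2 = 7.5.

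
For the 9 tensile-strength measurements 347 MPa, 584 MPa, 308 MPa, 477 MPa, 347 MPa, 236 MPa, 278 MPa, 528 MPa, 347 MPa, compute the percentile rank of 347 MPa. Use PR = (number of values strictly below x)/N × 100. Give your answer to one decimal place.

33.3

N = 9.
Strictly below 347: 3. Equal to 347: 3.
PR = 3/9 × 100 = 33.3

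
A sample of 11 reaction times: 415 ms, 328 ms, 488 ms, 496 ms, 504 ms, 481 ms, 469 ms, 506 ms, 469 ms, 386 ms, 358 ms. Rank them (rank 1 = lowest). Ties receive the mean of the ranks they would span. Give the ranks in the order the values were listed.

4, 1, 8, 9, 10, 7, 5.5, 11, 5.5, 3, 2

Sorted (ascending): 328, 358, 386, 415, 469, 469, 481, 488, 496, 504, 506
The 2 values of 469 occupy positions 5–6 → average rank (5+6)/2 = 5.5.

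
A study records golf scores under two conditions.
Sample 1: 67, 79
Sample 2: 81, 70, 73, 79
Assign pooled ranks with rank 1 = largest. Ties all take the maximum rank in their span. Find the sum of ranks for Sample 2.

13

Sorted (descending): 81, 79, 79, 73, 70, 67
The 2 values of 79 occupy positions 2–3 → each gets rank 3.
Sample 2 values → pooled ranks: 81→1, 70→5, 73→4, 79→3
Rank sum = 1 + 5 + 4 + 3 = 13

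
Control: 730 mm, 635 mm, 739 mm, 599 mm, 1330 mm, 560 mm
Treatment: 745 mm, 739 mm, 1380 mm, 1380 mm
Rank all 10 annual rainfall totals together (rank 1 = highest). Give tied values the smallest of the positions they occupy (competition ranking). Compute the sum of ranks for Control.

42

Sorted (descending): 1380, 1380, 1330, 745, 739, 739, 730, 635, 599, 560
The 2 values of 1380 occupy positions 1–2 → each gets rank 1.
The 2 values of 739 occupy positions 5–6 → each gets rank 5.
Control values → pooled ranks: 730→7, 635→8, 739→5, 599→9, 1330→3, 560→10
Rank sum = 7 + 8 + 5 + 9 + 3 + 10 = 42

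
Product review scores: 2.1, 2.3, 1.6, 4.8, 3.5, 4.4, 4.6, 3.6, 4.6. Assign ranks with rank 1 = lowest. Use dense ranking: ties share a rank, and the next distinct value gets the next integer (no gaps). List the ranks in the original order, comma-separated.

Sorted (ascending): 1.6, 2.1, 2.3, 3.5, 3.6, 4.4, 4.6, 4.6, 4.8
The 2 values of 4.6 share dense rank 7.
Remaining distinct values take the next consecutive integers.

2, 3, 1, 8, 4, 6, 7, 5, 7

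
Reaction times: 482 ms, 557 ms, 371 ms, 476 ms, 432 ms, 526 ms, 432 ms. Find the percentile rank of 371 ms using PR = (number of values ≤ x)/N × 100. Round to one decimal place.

N = 7.
Strictly below 371: 0. Equal to 371: 1.
PR = 1/7 × 100 = 14.3

14.3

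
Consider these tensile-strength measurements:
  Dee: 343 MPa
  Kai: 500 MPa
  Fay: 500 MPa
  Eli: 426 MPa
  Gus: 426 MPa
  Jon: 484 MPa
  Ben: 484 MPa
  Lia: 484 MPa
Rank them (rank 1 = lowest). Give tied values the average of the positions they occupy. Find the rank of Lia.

5

Sorted (ascending): 343, 426, 426, 484, 484, 484, 500, 500
The 2 values of 426 occupy positions 2–3 → average rank (2+3)/2 = 2.5.
The 3 values of 484 occupy positions 4–6 → average rank 5.
The 2 values of 500 occupy positions 7–8 → average rank (7+8)/2 = 7.5.
Lia has value 484 MPa → rank 5.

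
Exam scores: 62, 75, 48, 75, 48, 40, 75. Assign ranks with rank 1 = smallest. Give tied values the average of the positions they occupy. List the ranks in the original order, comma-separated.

Sorted (ascending): 40, 48, 48, 62, 75, 75, 75
The 2 values of 48 occupy positions 2–3 → average rank (2+3)/2 = 2.5.
The 3 values of 75 occupy positions 5–7 → average rank 6.

4, 6, 2.5, 6, 2.5, 1, 6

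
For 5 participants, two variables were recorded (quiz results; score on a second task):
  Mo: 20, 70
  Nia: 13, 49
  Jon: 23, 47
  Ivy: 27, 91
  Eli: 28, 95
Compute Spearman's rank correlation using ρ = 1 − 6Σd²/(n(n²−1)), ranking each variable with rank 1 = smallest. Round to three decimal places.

Ranks of variable 1: 2, 1, 3, 4, 5
Ranks of variable 2: 3, 2, 1, 4, 5
d = r₁ − r₂: -1, -1, 2, 0, 0
d²: 1, 1, 4, 0, 0; Σd² = 6
ρ = 1 − 6·6/(5·24) = 1 − 36/120 = 0.700

0.700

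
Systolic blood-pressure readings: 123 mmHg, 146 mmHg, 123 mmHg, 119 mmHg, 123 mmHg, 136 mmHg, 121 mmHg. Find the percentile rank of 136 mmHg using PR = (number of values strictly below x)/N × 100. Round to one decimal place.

N = 7.
Strictly below 136: 5. Equal to 136: 1.
PR = 5/7 × 100 = 71.4

71.4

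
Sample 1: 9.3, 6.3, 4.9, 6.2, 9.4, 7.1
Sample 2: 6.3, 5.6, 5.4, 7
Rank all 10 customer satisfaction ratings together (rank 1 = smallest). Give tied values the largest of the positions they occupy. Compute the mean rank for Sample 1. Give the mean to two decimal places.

Sorted (ascending): 4.9, 5.4, 5.6, 6.2, 6.3, 6.3, 7, 7.1, 9.3, 9.4
The 2 values of 6.3 occupy positions 5–6 → each gets rank 6.
Sample 1 values → pooled ranks: 9.3→9, 6.3→6, 4.9→1, 6.2→4, 9.4→10, 7.1→8
Mean rank = (9 + 6 + 1 + 4 + 10 + 8) / 6 = 6.33

6.33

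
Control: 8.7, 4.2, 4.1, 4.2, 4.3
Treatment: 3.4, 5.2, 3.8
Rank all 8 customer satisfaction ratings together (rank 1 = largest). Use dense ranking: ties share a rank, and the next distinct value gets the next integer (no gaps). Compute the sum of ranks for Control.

17

Sorted (descending): 8.7, 5.2, 4.3, 4.2, 4.2, 4.1, 3.8, 3.4
The 2 values of 4.2 share dense rank 4.
Remaining distinct values take the next consecutive integers.
Control values → pooled ranks: 8.7→1, 4.2→4, 4.1→5, 4.2→4, 4.3→3
Rank sum = 1 + 4 + 5 + 4 + 3 = 17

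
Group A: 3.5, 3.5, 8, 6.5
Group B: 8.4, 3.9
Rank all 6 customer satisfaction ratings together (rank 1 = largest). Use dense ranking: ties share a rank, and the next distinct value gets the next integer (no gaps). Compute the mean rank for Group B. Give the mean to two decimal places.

Sorted (descending): 8.4, 8, 6.5, 3.9, 3.5, 3.5
The 2 values of 3.5 share dense rank 5.
Remaining distinct values take the next consecutive integers.
Group B values → pooled ranks: 8.4→1, 3.9→4
Mean rank = (1 + 4) / 2 = 2.50

2.50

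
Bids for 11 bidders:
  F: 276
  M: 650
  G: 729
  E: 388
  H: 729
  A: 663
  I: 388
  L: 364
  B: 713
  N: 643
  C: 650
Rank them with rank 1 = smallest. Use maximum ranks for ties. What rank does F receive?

1

Sorted (ascending): 276, 364, 388, 388, 643, 650, 650, 663, 713, 729, 729
The 2 values of 388 occupy positions 3–4 → each gets rank 4.
The 2 values of 650 occupy positions 6–7 → each gets rank 7.
The 2 values of 729 occupy positions 10–11 → each gets rank 11.
F has value 276 → rank 1.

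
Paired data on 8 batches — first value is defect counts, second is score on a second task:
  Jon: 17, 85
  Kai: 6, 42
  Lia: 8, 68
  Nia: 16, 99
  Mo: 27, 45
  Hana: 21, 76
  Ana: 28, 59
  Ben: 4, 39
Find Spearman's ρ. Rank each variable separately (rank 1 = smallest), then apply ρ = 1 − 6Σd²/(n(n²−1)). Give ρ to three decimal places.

0.333

Ranks of variable 1: 5, 2, 3, 4, 7, 6, 8, 1
Ranks of variable 2: 7, 2, 5, 8, 3, 6, 4, 1
d = r₁ − r₂: -2, 0, -2, -4, 4, 0, 4, 0
d²: 4, 0, 4, 16, 16, 0, 16, 0; Σd² = 56
ρ = 1 − 6·56/(8·63) = 1 − 336/504 = 0.333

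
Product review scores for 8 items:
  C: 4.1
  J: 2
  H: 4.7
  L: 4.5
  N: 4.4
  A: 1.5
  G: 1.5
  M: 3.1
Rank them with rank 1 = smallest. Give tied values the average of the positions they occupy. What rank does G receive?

1.5

Sorted (ascending): 1.5, 1.5, 2, 3.1, 4.1, 4.4, 4.5, 4.7
The 2 values of 1.5 occupy positions 1–2 → average rank (1+2)/2 = 1.5.
G has value 1.5 → rank 1.5.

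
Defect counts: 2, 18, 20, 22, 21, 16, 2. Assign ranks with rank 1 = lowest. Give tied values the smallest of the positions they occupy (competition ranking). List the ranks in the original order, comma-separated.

1, 4, 5, 7, 6, 3, 1

Sorted (ascending): 2, 2, 16, 18, 20, 21, 22
The 2 values of 2 occupy positions 1–2 → each gets rank 1.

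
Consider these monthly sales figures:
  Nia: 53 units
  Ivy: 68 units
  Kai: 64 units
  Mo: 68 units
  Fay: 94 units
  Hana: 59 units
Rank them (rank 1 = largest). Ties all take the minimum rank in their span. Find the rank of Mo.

Sorted (descending): 94, 68, 68, 64, 59, 53
The 2 values of 68 occupy positions 2–3 → each gets rank 2.
Mo has value 68 units → rank 2.

2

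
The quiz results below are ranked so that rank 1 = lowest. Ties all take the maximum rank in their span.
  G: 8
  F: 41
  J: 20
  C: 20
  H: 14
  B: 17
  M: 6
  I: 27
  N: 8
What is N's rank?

3

Sorted (ascending): 6, 8, 8, 14, 17, 20, 20, 27, 41
The 2 values of 8 occupy positions 2–3 → each gets rank 3.
The 2 values of 20 occupy positions 6–7 → each gets rank 7.
N has value 8 → rank 3.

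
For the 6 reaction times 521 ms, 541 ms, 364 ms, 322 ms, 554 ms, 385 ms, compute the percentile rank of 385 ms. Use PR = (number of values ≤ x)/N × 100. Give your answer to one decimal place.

N = 6.
Strictly below 385: 2. Equal to 385: 1.
PR = 3/6 × 100 = 50.0

50.0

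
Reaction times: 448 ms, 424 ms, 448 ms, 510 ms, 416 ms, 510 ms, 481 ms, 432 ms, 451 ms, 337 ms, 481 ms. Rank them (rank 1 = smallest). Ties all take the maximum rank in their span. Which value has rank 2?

Sorted (ascending): 337, 416, 424, 432, 448, 448, 451, 481, 481, 510, 510
The 2 values of 448 occupy positions 5–6 → each gets rank 6.
The 2 values of 481 occupy positions 8–9 → each gets rank 9.
The 2 values of 510 occupy positions 10–11 → each gets rank 11.
Rank 2 → value 416.

416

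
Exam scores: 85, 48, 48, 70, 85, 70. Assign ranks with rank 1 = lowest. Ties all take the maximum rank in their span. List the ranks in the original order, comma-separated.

6, 2, 2, 4, 6, 4

Sorted (ascending): 48, 48, 70, 70, 85, 85
The 2 values of 48 occupy positions 1–2 → each gets rank 2.
The 2 values of 70 occupy positions 3–4 → each gets rank 4.
The 2 values of 85 occupy positions 5–6 → each gets rank 6.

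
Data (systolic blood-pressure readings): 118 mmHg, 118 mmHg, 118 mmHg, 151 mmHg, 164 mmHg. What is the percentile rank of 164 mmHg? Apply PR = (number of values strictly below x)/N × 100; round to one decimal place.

80.0

N = 5.
Strictly below 164: 4. Equal to 164: 1.
PR = 4/5 × 100 = 80.0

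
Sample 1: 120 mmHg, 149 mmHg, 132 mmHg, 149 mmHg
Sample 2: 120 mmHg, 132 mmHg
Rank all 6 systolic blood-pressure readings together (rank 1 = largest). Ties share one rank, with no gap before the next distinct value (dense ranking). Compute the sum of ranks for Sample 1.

7

Sorted (descending): 149, 149, 132, 132, 120, 120
The 2 values of 149 share dense rank 1.
The 2 values of 132 share dense rank 2.
The 2 values of 120 share dense rank 3.
Sample 1 values → pooled ranks: 120→3, 149→1, 132→2, 149→1
Rank sum = 3 + 1 + 2 + 1 = 7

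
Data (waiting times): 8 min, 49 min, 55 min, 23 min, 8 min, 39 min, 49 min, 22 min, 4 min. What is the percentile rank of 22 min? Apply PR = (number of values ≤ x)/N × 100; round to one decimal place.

N = 9.
Strictly below 22: 3. Equal to 22: 1.
PR = 4/9 × 100 = 44.4

44.4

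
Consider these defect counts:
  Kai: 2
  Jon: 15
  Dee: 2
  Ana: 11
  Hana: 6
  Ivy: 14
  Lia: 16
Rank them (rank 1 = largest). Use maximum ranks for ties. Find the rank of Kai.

7

Sorted (descending): 16, 15, 14, 11, 6, 2, 2
The 2 values of 2 occupy positions 6–7 → each gets rank 7.
Kai has value 2 → rank 7.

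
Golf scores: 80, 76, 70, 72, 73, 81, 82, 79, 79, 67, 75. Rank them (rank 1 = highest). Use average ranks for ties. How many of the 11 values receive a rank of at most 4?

Sorted (descending): 82, 81, 80, 79, 79, 76, 75, 73, 72, 70, 67
The 2 values of 79 occupy positions 4–5 → average rank (4+5)/2 = 4.5.
Ranks ≤ 4: {1, 2, 3} → 3 values.

3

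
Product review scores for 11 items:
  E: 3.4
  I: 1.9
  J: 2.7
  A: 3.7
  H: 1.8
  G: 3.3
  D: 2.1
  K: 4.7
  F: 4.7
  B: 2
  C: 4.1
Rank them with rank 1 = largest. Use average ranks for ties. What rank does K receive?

1.5

Sorted (descending): 4.7, 4.7, 4.1, 3.7, 3.4, 3.3, 2.7, 2.1, 2, 1.9, 1.8
The 2 values of 4.7 occupy positions 1–2 → average rank (1+2)/2 = 1.5.
K has value 4.7 → rank 1.5.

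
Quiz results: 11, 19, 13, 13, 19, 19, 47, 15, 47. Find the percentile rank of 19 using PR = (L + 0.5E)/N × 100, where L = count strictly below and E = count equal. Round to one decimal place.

N = 9.
Strictly below 19: 4. Equal to 19: 3.
PR = (4 + 0.5·3)/9 × 100 = 61.1

61.1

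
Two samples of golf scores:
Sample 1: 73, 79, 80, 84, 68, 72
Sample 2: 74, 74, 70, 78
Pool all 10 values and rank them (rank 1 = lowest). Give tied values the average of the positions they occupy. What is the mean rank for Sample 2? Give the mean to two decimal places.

5.00

Sorted (ascending): 68, 70, 72, 73, 74, 74, 78, 79, 80, 84
The 2 values of 74 occupy positions 5–6 → average rank (5+6)/2 = 5.5.
Sample 2 values → pooled ranks: 74→5.5, 74→5.5, 70→2, 78→7
Mean rank = (5.5 + 5.5 + 2 + 7) / 4 = 5.00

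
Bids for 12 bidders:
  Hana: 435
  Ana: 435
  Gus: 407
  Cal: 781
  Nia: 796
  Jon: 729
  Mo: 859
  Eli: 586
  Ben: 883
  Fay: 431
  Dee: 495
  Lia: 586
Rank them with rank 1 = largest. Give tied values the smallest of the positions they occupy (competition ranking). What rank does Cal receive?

Sorted (descending): 883, 859, 796, 781, 729, 586, 586, 495, 435, 435, 431, 407
The 2 values of 586 occupy positions 6–7 → each gets rank 6.
The 2 values of 435 occupy positions 9–10 → each gets rank 9.
Cal has value 781 → rank 4.

4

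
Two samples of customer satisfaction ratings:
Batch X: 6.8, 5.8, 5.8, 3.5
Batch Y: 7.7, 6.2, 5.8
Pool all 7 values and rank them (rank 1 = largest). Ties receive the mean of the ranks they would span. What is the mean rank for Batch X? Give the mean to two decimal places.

Sorted (descending): 7.7, 6.8, 6.2, 5.8, 5.8, 5.8, 3.5
The 3 values of 5.8 occupy positions 4–6 → average rank 5.
Batch X values → pooled ranks: 6.8→2, 5.8→5, 5.8→5, 3.5→7
Mean rank = (2 + 5 + 5 + 7) / 4 = 4.75

4.75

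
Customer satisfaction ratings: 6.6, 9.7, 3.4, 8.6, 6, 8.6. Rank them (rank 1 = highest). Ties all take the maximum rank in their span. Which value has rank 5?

6

Sorted (descending): 9.7, 8.6, 8.6, 6.6, 6, 3.4
The 2 values of 8.6 occupy positions 2–3 → each gets rank 3.
Rank 5 → value 6.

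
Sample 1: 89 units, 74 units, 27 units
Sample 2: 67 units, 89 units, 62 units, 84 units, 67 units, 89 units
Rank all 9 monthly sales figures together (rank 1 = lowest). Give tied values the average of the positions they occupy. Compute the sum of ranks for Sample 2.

31

Sorted (ascending): 27, 62, 67, 67, 74, 84, 89, 89, 89
The 2 values of 67 occupy positions 3–4 → average rank (3+4)/2 = 3.5.
The 3 values of 89 occupy positions 7–9 → average rank 8.
Sample 2 values → pooled ranks: 67→3.5, 89→8, 62→2, 84→6, 67→3.5, 89→8
Rank sum = 3.5 + 8 + 2 + 6 + 3.5 + 8 = 31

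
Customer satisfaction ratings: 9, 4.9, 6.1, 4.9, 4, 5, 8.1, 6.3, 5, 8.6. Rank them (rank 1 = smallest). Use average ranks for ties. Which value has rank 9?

Sorted (ascending): 4, 4.9, 4.9, 5, 5, 6.1, 6.3, 8.1, 8.6, 9
The 2 values of 4.9 occupy positions 2–3 → average rank (2+3)/2 = 2.5.
The 2 values of 5 occupy positions 4–5 → average rank (4+5)/2 = 4.5.
Rank 9 → value 8.6.

8.6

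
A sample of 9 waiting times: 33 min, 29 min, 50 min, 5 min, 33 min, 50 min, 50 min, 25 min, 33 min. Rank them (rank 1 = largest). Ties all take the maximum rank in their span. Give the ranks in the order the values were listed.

Sorted (descending): 50, 50, 50, 33, 33, 33, 29, 25, 5
The 3 values of 50 occupy positions 1–3 → each gets rank 3.
The 3 values of 33 occupy positions 4–6 → each gets rank 6.

6, 7, 3, 9, 6, 3, 3, 8, 6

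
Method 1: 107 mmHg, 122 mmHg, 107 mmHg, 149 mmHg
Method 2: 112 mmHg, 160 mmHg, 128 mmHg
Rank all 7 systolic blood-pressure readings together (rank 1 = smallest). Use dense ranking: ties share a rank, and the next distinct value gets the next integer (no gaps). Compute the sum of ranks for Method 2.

12

Sorted (ascending): 107, 107, 112, 122, 128, 149, 160
The 2 values of 107 share dense rank 1.
Remaining distinct values take the next consecutive integers.
Method 2 values → pooled ranks: 112→2, 160→6, 128→4
Rank sum = 2 + 6 + 4 = 12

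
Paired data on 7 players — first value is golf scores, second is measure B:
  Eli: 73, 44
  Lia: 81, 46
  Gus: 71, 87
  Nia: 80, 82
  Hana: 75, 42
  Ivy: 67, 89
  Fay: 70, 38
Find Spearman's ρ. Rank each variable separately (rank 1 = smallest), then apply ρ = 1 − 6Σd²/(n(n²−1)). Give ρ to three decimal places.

Ranks of variable 1: 4, 7, 3, 6, 5, 1, 2
Ranks of variable 2: 3, 4, 6, 5, 2, 7, 1
d = r₁ − r₂: 1, 3, -3, 1, 3, -6, 1
d²: 1, 9, 9, 1, 9, 36, 1; Σd² = 66
ρ = 1 − 6·66/(7·48) = 1 − 396/336 = -0.179

-0.179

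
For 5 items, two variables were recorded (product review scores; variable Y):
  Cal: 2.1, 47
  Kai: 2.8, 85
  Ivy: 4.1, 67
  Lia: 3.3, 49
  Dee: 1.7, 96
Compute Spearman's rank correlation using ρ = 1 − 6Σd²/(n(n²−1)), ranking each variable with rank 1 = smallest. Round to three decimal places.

Ranks of variable 1: 2, 3, 5, 4, 1
Ranks of variable 2: 1, 4, 3, 2, 5
d = r₁ − r₂: 1, -1, 2, 2, -4
d²: 1, 1, 4, 4, 16; Σd² = 26
ρ = 1 − 6·26/(5·24) = 1 − 156/120 = -0.300

-0.300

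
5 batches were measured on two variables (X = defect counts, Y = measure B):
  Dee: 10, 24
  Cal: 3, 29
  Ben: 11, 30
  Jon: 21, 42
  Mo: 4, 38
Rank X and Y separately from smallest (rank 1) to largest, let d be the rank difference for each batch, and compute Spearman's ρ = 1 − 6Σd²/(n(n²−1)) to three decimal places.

Ranks of variable 1: 3, 1, 4, 5, 2
Ranks of variable 2: 1, 2, 3, 5, 4
d = r₁ − r₂: 2, -1, 1, 0, -2
d²: 4, 1, 1, 0, 4; Σd² = 10
ρ = 1 − 6·10/(5·24) = 1 − 60/120 = 0.500

0.500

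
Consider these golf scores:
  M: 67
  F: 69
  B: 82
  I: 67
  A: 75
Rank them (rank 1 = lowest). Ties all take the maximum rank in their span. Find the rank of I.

2

Sorted (ascending): 67, 67, 69, 75, 82
The 2 values of 67 occupy positions 1–2 → each gets rank 2.
I has value 67 → rank 2.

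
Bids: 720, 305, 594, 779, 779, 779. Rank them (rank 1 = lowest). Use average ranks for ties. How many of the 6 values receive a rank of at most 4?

Sorted (ascending): 305, 594, 720, 779, 779, 779
The 3 values of 779 occupy positions 4–6 → average rank 5.
Ranks ≤ 4: {1, 2, 3} → 3 values.

3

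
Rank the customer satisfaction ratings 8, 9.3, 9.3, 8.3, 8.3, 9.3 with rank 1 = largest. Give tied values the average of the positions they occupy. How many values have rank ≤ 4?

Sorted (descending): 9.3, 9.3, 9.3, 8.3, 8.3, 8
The 3 values of 9.3 occupy positions 1–3 → average rank 2.
The 2 values of 8.3 occupy positions 4–5 → average rank (4+5)/2 = 4.5.
Ranks ≤ 4: {2, 2, 2} → 3 values.

3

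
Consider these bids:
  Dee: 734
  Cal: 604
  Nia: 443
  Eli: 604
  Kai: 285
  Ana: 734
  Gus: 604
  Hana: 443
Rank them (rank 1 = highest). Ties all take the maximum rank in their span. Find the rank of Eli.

5

Sorted (descending): 734, 734, 604, 604, 604, 443, 443, 285
The 2 values of 734 occupy positions 1–2 → each gets rank 2.
The 3 values of 604 occupy positions 3–5 → each gets rank 5.
The 2 values of 443 occupy positions 6–7 → each gets rank 7.
Eli has value 604 → rank 5.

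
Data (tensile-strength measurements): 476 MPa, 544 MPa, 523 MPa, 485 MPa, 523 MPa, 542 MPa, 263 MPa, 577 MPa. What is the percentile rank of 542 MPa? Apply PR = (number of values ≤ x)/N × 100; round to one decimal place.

75.0

N = 8.
Strictly below 542: 5. Equal to 542: 1.
PR = 6/8 × 100 = 75.0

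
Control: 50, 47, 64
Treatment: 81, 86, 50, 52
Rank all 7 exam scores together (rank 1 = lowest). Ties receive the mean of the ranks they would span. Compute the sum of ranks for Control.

8.5

Sorted (ascending): 47, 50, 50, 52, 64, 81, 86
The 2 values of 50 occupy positions 2–3 → average rank (2+3)/2 = 2.5.
Control values → pooled ranks: 50→2.5, 47→1, 64→5
Rank sum = 2.5 + 1 + 5 = 8.5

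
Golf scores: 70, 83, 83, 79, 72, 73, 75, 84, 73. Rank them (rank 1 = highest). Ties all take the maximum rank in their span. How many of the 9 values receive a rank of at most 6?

Sorted (descending): 84, 83, 83, 79, 75, 73, 73, 72, 70
The 2 values of 83 occupy positions 2–3 → each gets rank 3.
The 2 values of 73 occupy positions 6–7 → each gets rank 7.
Ranks ≤ 6: {1, 3, 3, 4, 5} → 5 values.

5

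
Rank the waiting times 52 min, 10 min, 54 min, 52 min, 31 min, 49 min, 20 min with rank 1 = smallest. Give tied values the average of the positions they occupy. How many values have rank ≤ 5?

4

Sorted (ascending): 10, 20, 31, 49, 52, 52, 54
The 2 values of 52 occupy positions 5–6 → average rank (5+6)/2 = 5.5.
Ranks ≤ 5: {1, 2, 3, 4} → 4 values.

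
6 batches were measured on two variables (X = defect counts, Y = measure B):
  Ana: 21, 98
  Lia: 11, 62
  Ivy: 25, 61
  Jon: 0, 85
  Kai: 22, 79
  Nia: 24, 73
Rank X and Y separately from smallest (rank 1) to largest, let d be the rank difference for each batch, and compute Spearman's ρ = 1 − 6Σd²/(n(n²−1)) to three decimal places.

Ranks of variable 1: 3, 2, 6, 1, 4, 5
Ranks of variable 2: 6, 2, 1, 5, 4, 3
d = r₁ − r₂: -3, 0, 5, -4, 0, 2
d²: 9, 0, 25, 16, 0, 4; Σd² = 54
ρ = 1 − 6·54/(6·35) = 1 − 324/210 = -0.543

-0.543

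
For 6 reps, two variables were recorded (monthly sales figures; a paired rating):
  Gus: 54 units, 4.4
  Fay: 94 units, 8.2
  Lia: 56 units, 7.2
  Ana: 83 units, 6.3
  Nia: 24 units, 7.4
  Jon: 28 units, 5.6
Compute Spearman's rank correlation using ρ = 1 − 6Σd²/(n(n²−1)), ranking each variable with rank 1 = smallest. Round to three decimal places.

Ranks of variable 1: 3, 6, 4, 5, 1, 2
Ranks of variable 2: 1, 6, 4, 3, 5, 2
d = r₁ − r₂: 2, 0, 0, 2, -4, 0
d²: 4, 0, 0, 4, 16, 0; Σd² = 24
ρ = 1 − 6·24/(6·35) = 1 − 144/210 = 0.314

0.314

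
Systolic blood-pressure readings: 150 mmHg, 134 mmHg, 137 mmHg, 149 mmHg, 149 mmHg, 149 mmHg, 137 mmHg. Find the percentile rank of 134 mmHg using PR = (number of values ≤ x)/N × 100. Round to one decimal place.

N = 7.
Strictly below 134: 0. Equal to 134: 1.
PR = 1/7 × 100 = 14.3

14.3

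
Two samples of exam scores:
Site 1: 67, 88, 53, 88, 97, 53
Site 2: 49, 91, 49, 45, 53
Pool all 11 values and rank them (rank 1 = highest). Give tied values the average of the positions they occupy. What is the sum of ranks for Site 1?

27

Sorted (descending): 97, 91, 88, 88, 67, 53, 53, 53, 49, 49, 45
The 2 values of 88 occupy positions 3–4 → average rank (3+4)/2 = 3.5.
The 3 values of 53 occupy positions 6–8 → average rank 7.
The 2 values of 49 occupy positions 9–10 → average rank (9+10)/2 = 9.5.
Site 1 values → pooled ranks: 67→5, 88→3.5, 53→7, 88→3.5, 97→1, 53→7
Rank sum = 5 + 3.5 + 7 + 3.5 + 1 + 7 = 27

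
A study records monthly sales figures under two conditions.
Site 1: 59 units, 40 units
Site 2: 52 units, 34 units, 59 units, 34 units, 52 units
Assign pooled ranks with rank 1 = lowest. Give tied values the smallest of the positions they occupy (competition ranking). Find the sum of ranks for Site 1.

Sorted (ascending): 34, 34, 40, 52, 52, 59, 59
The 2 values of 34 occupy positions 1–2 → each gets rank 1.
The 2 values of 52 occupy positions 4–5 → each gets rank 4.
The 2 values of 59 occupy positions 6–7 → each gets rank 6.
Site 1 values → pooled ranks: 59→6, 40→3
Rank sum = 6 + 3 = 9

9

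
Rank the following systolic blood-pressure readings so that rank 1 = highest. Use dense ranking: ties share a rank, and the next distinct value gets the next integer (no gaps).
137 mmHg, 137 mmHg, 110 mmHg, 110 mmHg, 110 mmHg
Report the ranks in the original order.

Sorted (descending): 137, 137, 110, 110, 110
The 2 values of 137 share dense rank 1.
The 3 values of 110 share dense rank 2.

1, 1, 2, 2, 2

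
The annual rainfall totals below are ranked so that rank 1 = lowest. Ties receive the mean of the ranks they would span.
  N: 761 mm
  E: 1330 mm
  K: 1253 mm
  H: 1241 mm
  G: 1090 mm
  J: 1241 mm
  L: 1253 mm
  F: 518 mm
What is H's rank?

Sorted (ascending): 518, 761, 1090, 1241, 1241, 1253, 1253, 1330
The 2 values of 1241 occupy positions 4–5 → average rank (4+5)/2 = 4.5.
The 2 values of 1253 occupy positions 6–7 → average rank (6+7)/2 = 6.5.
H has value 1241 mm → rank 4.5.

4.5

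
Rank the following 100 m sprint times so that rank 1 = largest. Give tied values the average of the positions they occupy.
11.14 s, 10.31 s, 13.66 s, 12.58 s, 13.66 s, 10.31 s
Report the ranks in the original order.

4, 5.5, 1.5, 3, 1.5, 5.5

Sorted (descending): 13.66, 13.66, 12.58, 11.14, 10.31, 10.31
The 2 values of 13.66 occupy positions 1–2 → average rank (1+2)/2 = 1.5.
The 2 values of 10.31 occupy positions 5–6 → average rank (5+6)/2 = 5.5.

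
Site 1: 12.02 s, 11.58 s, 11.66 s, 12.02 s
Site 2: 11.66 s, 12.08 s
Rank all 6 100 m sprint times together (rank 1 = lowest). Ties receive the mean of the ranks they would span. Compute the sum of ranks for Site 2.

Sorted (ascending): 11.58, 11.66, 11.66, 12.02, 12.02, 12.08
The 2 values of 11.66 occupy positions 2–3 → average rank (2+3)/2 = 2.5.
The 2 values of 12.02 occupy positions 4–5 → average rank (4+5)/2 = 4.5.
Site 2 values → pooled ranks: 11.66→2.5, 12.08→6
Rank sum = 2.5 + 6 = 8.5

8.5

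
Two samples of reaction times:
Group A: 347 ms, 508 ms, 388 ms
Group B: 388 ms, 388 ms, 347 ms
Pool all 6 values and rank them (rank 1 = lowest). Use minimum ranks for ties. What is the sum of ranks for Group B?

Sorted (ascending): 347, 347, 388, 388, 388, 508
The 2 values of 347 occupy positions 1–2 → each gets rank 1.
The 3 values of 388 occupy positions 3–5 → each gets rank 3.
Group B values → pooled ranks: 388→3, 388→3, 347→1
Rank sum = 3 + 3 + 1 = 7

7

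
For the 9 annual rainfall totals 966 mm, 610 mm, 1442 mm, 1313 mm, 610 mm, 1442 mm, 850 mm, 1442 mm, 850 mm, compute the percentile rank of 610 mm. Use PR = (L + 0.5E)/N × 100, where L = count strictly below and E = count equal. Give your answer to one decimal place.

11.1

N = 9.
Strictly below 610: 0. Equal to 610: 2.
PR = (0 + 0.5·2)/9 × 100 = 11.1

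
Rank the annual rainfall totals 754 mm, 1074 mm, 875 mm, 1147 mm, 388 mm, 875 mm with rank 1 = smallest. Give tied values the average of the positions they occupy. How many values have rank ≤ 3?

2

Sorted (ascending): 388, 754, 875, 875, 1074, 1147
The 2 values of 875 occupy positions 3–4 → average rank (3+4)/2 = 3.5.
Ranks ≤ 3: {1, 2} → 2 values.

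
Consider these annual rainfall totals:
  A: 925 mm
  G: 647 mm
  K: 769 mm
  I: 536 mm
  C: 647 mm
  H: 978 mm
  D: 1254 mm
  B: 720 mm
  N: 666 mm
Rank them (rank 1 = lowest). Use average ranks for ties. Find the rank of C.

Sorted (ascending): 536, 647, 647, 666, 720, 769, 925, 978, 1254
The 2 values of 647 occupy positions 2–3 → average rank (2+3)/2 = 2.5.
C has value 647 mm → rank 2.5.

2.5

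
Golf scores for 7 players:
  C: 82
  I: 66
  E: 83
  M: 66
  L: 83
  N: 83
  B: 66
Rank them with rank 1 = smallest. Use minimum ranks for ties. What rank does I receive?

Sorted (ascending): 66, 66, 66, 82, 83, 83, 83
The 3 values of 66 occupy positions 1–3 → each gets rank 1.
The 3 values of 83 occupy positions 5–7 → each gets rank 5.
I has value 66 → rank 1.

1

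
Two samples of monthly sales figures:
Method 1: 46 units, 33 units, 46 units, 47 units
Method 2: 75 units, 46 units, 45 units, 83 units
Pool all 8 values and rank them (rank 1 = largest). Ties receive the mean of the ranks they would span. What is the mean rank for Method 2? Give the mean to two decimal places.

3.75

Sorted (descending): 83, 75, 47, 46, 46, 46, 45, 33
The 3 values of 46 occupy positions 4–6 → average rank 5.
Method 2 values → pooled ranks: 75→2, 46→5, 45→7, 83→1
Mean rank = (2 + 5 + 7 + 1) / 4 = 3.75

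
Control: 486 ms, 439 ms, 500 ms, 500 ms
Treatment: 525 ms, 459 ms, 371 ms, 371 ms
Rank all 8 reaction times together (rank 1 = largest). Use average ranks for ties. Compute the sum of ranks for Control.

15

Sorted (descending): 525, 500, 500, 486, 459, 439, 371, 371
The 2 values of 500 occupy positions 2–3 → average rank (2+3)/2 = 2.5.
The 2 values of 371 occupy positions 7–8 → average rank (7+8)/2 = 7.5.
Control values → pooled ranks: 486→4, 439→6, 500→2.5, 500→2.5
Rank sum = 4 + 6 + 2.5 + 2.5 = 15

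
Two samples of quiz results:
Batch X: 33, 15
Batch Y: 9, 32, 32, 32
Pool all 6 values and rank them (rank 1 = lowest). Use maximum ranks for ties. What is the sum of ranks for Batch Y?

Sorted (ascending): 9, 15, 32, 32, 32, 33
The 3 values of 32 occupy positions 3–5 → each gets rank 5.
Batch Y values → pooled ranks: 9→1, 32→5, 32→5, 32→5
Rank sum = 1 + 5 + 5 + 5 = 16

16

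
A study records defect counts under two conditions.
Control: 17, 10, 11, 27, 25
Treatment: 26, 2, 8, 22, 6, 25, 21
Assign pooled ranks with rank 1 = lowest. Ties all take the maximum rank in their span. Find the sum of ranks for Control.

37

Sorted (ascending): 2, 6, 8, 10, 11, 17, 21, 22, 25, 25, 26, 27
The 2 values of 25 occupy positions 9–10 → each gets rank 10.
Control values → pooled ranks: 17→6, 10→4, 11→5, 27→12, 25→10
Rank sum = 6 + 4 + 5 + 12 + 10 = 37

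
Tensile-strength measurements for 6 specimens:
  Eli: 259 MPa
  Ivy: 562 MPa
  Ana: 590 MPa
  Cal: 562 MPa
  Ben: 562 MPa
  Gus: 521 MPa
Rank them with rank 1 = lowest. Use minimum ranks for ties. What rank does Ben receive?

Sorted (ascending): 259, 521, 562, 562, 562, 590
The 3 values of 562 occupy positions 3–5 → each gets rank 3.
Ben has value 562 MPa → rank 3.

3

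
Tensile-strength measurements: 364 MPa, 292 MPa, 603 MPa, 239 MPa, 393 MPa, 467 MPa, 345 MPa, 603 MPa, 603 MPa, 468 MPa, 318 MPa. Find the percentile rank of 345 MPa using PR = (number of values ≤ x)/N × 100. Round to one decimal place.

36.4

N = 11.
Strictly below 345: 3. Equal to 345: 1.
PR = 4/11 × 100 = 36.4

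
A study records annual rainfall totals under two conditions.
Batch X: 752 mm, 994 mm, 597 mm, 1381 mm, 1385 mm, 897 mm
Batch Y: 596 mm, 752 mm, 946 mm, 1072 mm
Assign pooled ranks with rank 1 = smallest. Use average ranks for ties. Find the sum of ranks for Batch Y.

18.5

Sorted (ascending): 596, 597, 752, 752, 897, 946, 994, 1072, 1381, 1385
The 2 values of 752 occupy positions 3–4 → average rank (3+4)/2 = 3.5.
Batch Y values → pooled ranks: 596→1, 752→3.5, 946→6, 1072→8
Rank sum = 1 + 3.5 + 6 + 8 = 18.5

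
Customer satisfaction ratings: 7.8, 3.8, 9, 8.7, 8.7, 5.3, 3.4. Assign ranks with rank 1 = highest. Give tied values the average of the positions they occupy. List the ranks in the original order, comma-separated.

Sorted (descending): 9, 8.7, 8.7, 7.8, 5.3, 3.8, 3.4
The 2 values of 8.7 occupy positions 2–3 → average rank (2+3)/2 = 2.5.

4, 6, 1, 2.5, 2.5, 5, 7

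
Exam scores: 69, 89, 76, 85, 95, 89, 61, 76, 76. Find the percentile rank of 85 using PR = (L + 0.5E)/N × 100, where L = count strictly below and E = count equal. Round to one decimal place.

N = 9.
Strictly below 85: 5. Equal to 85: 1.
PR = (5 + 0.5·1)/9 × 100 = 61.1

61.1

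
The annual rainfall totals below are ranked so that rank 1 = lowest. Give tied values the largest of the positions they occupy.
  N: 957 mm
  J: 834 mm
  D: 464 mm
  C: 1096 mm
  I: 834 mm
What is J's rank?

Sorted (ascending): 464, 834, 834, 957, 1096
The 2 values of 834 occupy positions 2–3 → each gets rank 3.
J has value 834 mm → rank 3.

3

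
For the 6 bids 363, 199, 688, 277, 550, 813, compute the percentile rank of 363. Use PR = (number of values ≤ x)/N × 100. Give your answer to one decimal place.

50.0

N = 6.
Strictly below 363: 2. Equal to 363: 1.
PR = 3/6 × 100 = 50.0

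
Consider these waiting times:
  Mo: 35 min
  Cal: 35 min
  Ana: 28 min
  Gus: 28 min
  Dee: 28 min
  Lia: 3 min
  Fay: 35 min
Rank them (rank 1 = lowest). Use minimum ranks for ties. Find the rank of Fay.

5

Sorted (ascending): 3, 28, 28, 28, 35, 35, 35
The 3 values of 28 occupy positions 2–4 → each gets rank 2.
The 3 values of 35 occupy positions 5–7 → each gets rank 5.
Fay has value 35 min → rank 5.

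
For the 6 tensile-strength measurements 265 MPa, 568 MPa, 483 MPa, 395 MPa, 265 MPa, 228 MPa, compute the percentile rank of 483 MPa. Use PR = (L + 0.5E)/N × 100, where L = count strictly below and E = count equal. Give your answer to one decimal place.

75.0

N = 6.
Strictly below 483: 4. Equal to 483: 1.
PR = (4 + 0.5·1)/6 × 100 = 75.0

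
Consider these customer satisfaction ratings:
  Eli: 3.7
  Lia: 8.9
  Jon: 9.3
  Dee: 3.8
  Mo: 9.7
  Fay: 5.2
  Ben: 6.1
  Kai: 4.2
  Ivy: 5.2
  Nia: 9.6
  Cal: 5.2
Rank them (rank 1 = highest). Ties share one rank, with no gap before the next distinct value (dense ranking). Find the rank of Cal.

Sorted (descending): 9.7, 9.6, 9.3, 8.9, 6.1, 5.2, 5.2, 5.2, 4.2, 3.8, 3.7
The 3 values of 5.2 share dense rank 6.
Remaining distinct values take the next consecutive integers.
Cal has value 5.2 → rank 6.

6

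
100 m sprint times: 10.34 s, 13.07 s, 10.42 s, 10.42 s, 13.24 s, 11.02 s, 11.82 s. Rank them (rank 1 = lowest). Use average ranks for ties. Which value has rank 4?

11.02

Sorted (ascending): 10.34, 10.42, 10.42, 11.02, 11.82, 13.07, 13.24
The 2 values of 10.42 occupy positions 2–3 → average rank (2+3)/2 = 2.5.
Rank 4 → value 11.02.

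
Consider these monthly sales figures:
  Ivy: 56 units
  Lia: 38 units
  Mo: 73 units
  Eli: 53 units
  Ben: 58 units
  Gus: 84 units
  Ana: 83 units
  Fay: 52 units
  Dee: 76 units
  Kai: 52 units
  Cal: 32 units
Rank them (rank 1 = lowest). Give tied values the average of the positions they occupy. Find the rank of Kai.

3.5

Sorted (ascending): 32, 38, 52, 52, 53, 56, 58, 73, 76, 83, 84
The 2 values of 52 occupy positions 3–4 → average rank (3+4)/2 = 3.5.
Kai has value 52 units → rank 3.5.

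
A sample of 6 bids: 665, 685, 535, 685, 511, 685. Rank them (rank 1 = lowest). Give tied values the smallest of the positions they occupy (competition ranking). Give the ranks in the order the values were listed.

Sorted (ascending): 511, 535, 665, 685, 685, 685
The 3 values of 685 occupy positions 4–6 → each gets rank 4.

3, 4, 2, 4, 1, 4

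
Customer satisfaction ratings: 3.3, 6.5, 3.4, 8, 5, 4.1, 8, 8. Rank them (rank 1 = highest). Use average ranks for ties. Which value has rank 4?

6.5

Sorted (descending): 8, 8, 8, 6.5, 5, 4.1, 3.4, 3.3
The 3 values of 8 occupy positions 1–3 → average rank 2.
Rank 4 → value 6.5.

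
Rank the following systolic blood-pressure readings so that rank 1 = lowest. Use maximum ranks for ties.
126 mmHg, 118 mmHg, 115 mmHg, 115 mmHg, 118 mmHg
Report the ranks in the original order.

5, 4, 2, 2, 4

Sorted (ascending): 115, 115, 118, 118, 126
The 2 values of 115 occupy positions 1–2 → each gets rank 2.
The 2 values of 118 occupy positions 3–4 → each gets rank 4.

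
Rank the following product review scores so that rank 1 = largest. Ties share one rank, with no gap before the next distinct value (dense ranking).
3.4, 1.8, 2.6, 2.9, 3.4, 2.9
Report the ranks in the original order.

1, 4, 3, 2, 1, 2

Sorted (descending): 3.4, 3.4, 2.9, 2.9, 2.6, 1.8
The 2 values of 3.4 share dense rank 1.
The 2 values of 2.9 share dense rank 2.
Remaining distinct values take the next consecutive integers.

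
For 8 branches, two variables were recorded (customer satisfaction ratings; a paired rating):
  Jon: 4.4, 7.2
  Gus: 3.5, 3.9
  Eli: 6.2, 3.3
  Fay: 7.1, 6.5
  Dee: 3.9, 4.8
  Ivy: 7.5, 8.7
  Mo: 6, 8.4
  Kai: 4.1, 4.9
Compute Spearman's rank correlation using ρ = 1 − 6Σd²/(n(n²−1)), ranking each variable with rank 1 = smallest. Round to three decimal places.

Ranks of variable 1: 4, 1, 6, 7, 2, 8, 5, 3
Ranks of variable 2: 6, 2, 1, 5, 3, 8, 7, 4
d = r₁ − r₂: -2, -1, 5, 2, -1, 0, -2, -1
d²: 4, 1, 25, 4, 1, 0, 4, 1; Σd² = 40
ρ = 1 − 6·40/(8·63) = 1 − 240/504 = 0.524

0.524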